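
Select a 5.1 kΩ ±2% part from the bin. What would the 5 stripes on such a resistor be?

5100 Ω = 510 × 10^1.
5 → green
1 → brown
0 → black
Multiplier 10^1 → brown.
±2% tolerance → red.

green, brown, black, brown, red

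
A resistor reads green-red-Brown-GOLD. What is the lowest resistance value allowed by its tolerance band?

Green → 5 (first significant figure)
Red → 2 (second significant figure)
Brown → ×10 multiplier
Gold → ±5% tolerance
52 × 10 = 520 Ω
Lowest = 520 × (1 − 5/100) = 494 Ω.

494 Ω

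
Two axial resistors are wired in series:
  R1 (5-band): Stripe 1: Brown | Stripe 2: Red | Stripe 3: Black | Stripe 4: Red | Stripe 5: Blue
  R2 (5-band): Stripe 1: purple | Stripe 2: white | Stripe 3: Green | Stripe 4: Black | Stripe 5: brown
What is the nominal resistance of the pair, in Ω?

R1: brown, red, black → 120; red ×10^2 → 12000 Ω.
R2: violet, white, green → 795; black ×1 → 795 Ω.
Series: 12000 + 795 = 12795 Ω.

12795 Ω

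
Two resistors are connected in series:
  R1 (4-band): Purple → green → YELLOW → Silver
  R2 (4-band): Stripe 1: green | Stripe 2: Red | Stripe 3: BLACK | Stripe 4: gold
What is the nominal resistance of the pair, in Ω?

750052 Ω

R1: violet, green → 75; yellow ×10^4 → 750000 Ω.
R2: green, red → 52; black ×1 → 52 Ω.
Series: 750000 + 52 = 750052 Ω.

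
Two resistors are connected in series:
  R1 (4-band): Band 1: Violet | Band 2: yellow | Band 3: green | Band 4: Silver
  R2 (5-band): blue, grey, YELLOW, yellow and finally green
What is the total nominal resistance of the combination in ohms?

R1: violet, yellow → 74; green ×10^5 → 7400000 Ω.
R2: blue, grey, yellow → 684; yellow ×10^4 → 6840000 Ω.
Series: 7400000 + 6840000 = 14240000 Ω.

14240000 Ω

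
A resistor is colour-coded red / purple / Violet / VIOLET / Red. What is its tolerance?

±2%

The last band, red, is the tolerance band.
Red corresponds to ±2%.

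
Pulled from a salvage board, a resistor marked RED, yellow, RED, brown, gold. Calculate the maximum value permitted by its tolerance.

Red → 2 (first significant figure)
Yellow → 4 (second significant figure)
Red → 2 (third significant figure)
Brown → ×10 multiplier
Gold → ±5% tolerance
242 × 10 = 2420 Ω
Maximum = 2420 × (1 + 5/100) = 2541 Ω.

2541 Ω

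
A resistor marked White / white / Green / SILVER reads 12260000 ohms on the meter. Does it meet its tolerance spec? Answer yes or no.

no

White → 9 (first significant figure)
White → 9 (second significant figure)
Green → ×10^5 multiplier
Silver → ±10% tolerance
99 × 100000 = 9900000 Ω
Allowed range: 8910000 Ω to 10890000 Ω.
12260000 ohms lies outside that range.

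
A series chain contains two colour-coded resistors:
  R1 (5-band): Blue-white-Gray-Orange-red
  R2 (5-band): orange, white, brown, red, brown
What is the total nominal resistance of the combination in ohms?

737100 Ω

R1: blue, white, grey → 698; orange ×10^3 → 698000 Ω.
R2: orange, white, brown → 391; red ×10^2 → 39100 Ω.
Series: 698000 + 39100 = 737100 Ω.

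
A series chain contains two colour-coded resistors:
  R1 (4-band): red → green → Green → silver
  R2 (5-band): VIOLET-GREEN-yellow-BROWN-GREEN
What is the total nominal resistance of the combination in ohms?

R1: red, green → 25; green ×10^5 → 2500000 Ω.
R2: violet, green, yellow → 754; brown ×10 → 7540 Ω.
Series: 2500000 + 7540 = 2507540 Ω.

2507540 Ω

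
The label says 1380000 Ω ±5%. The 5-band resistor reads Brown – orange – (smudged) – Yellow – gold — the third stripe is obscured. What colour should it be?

1380000 Ω = 138 × 10^4.
The third band gives digit 8 of the significand, and 8 is grey.

grey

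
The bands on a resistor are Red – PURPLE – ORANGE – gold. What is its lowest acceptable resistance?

Red → 2 (first significant figure)
Violet → 7 (second significant figure)
Orange → ×10^3 multiplier
Gold → ±5% tolerance
27 × 1000 = 27000 Ω
Lowest = 27000 × (1 − 5/100) = 25650 Ω.

25650 Ω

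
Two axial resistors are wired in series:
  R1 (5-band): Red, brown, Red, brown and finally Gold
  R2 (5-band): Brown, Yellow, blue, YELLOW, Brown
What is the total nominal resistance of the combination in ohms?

1462120 Ω

R1: red, brown, red → 212; brown ×10 → 2120 Ω.
R2: brown, yellow, blue → 146; yellow ×10^4 → 1460000 Ω.
Series: 2120 + 1460000 = 1462120 Ω.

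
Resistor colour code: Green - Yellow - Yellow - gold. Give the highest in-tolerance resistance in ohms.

Green → 5 (first significant figure)
Yellow → 4 (second significant figure)
Yellow → ×10^4 multiplier
Gold → ±5% tolerance
54 × 10000 = 540000 Ω
Highest = 540000 × (1 + 5/100) = 567000 Ω.

567000 Ω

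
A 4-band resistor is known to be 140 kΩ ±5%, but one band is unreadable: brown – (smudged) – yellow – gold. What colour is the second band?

140000 Ω = 14 × 10^4.
The second band gives digit 4 of the significand, and 4 is yellow.

yellow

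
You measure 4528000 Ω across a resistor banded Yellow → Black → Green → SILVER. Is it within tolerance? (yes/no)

Yellow → 4 (first significant figure)
Black → 0 (second significant figure)
Green → ×10^5 multiplier
Silver → ±10% tolerance
40 × 100000 = 4000000 Ω
Allowed range: 3600000 Ω to 4400000 Ω.
4528000 Ω lies outside that range.

no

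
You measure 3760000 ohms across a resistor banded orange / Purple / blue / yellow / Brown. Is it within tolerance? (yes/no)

Orange → 3 (first significant figure)
Violet → 7 (second significant figure)
Blue → 6 (third significant figure)
Yellow → ×10^4 multiplier
Brown → ±1% tolerance
376 × 10000 = 3760000 Ω
Allowed range: 3722400 Ω to 3797600 Ω.
3760000 ohms lies inside that range.

yes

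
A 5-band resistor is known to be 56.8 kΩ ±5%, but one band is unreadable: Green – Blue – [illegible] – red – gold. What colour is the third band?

56800 Ω = 568 × 10^2.
The third band gives digit 8 of the significand, and 8 is grey.

grey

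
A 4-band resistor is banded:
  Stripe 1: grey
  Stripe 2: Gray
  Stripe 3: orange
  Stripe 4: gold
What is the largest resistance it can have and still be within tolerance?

92400 Ω

Grey → 8 (first significant figure)
Grey → 8 (second significant figure)
Orange → ×10^3 multiplier
Gold → ±5% tolerance
88 × 1000 = 88000 Ω
Largest = 88000 × (1 + 5/100) = 92400 Ω.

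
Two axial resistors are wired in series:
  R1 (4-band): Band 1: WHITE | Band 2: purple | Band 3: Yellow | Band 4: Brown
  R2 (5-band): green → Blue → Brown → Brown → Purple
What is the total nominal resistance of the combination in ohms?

975610 Ω

R1: white, violet → 97; yellow ×10^4 → 970000 Ω.
R2: green, blue, brown → 561; brown ×10 → 5610 Ω.
Series: 970000 + 5610 = 975610 Ω.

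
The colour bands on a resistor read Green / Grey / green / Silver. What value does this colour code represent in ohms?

Green → 5 (first significant figure)
Grey → 8 (second significant figure)
Green → ×10^5 multiplier
58 × 100000 = 5800000 Ω

5800000 Ω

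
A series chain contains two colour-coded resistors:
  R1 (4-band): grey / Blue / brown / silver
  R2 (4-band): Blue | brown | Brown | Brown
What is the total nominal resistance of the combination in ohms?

R1: grey, blue → 86; brown ×10 → 860 Ω.
R2: blue, brown → 61; brown ×10 → 610 Ω.
Series: 860 + 610 = 1470 Ω.

1470 Ω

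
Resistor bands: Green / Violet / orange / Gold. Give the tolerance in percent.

±5%

The last band, gold, is the tolerance band.
Gold corresponds to ±5%.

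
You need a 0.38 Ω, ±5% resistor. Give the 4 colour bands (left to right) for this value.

orange, grey, silver, gold

0.38 Ω = 38 × 10^-2.
3 → orange
8 → grey
Multiplier 10^-2 → silver.
±5% tolerance → gold.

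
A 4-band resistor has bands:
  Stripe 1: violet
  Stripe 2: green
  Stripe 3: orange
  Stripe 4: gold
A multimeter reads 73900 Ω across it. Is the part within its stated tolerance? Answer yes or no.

Violet → 7 (first significant figure)
Green → 5 (second significant figure)
Orange → ×10^3 multiplier
Gold → ±5% tolerance
75 × 1000 = 75000 Ω
Allowed range: 71250 Ω to 78750 Ω.
73900 Ω lies inside that range.

yes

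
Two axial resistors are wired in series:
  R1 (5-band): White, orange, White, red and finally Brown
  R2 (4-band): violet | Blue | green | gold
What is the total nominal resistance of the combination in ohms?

7693900 Ω

R1: white, orange, white → 939; red ×10^2 → 93900 Ω.
R2: violet, blue → 76; green ×10^5 → 7600000 Ω.
Series: 93900 + 7600000 = 7693900 Ω.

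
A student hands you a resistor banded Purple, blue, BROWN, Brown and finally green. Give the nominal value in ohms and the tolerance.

7610 Ω ±0.5%

Violet → 7 (first significant figure)
Blue → 6 (second significant figure)
Brown → 1 (third significant figure)
Brown → ×10 multiplier
Green → ±0.5% tolerance
761 × 10 = 7610 Ω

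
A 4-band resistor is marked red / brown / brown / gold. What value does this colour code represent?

Red → 2 (first significant figure)
Brown → 1 (second significant figure)
Brown → ×10 multiplier
21 × 10 = 210 Ω

210 Ω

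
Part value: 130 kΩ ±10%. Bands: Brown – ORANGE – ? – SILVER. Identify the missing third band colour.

130000 Ω = 13 × 10^4.
The third band is the multiplier, 10^4, which is yellow.

yellow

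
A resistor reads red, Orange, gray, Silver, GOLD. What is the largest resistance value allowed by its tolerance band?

2.499 Ω

Red → 2 (first significant figure)
Orange → 3 (second significant figure)
Grey → 8 (third significant figure)
Silver → ×0.01 multiplier
Gold → ±5% tolerance
238 × 0.01 = 2.38 Ω
Largest = 2.38 × (1 + 5/100) = 2.499 Ω.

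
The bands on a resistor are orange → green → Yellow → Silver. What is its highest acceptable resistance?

385000 Ω

Orange → 3 (first significant figure)
Green → 5 (second significant figure)
Yellow → ×10^4 multiplier
Silver → ±10% tolerance
35 × 10000 = 350000 Ω
Highest = 350000 × (1 + 10/100) = 385000 Ω.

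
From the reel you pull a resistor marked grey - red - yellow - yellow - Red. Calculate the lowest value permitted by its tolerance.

8075200 Ω

Grey → 8 (first significant figure)
Red → 2 (second significant figure)
Yellow → 4 (third significant figure)
Yellow → ×10^4 multiplier
Red → ±2% tolerance
824 × 10000 = 8240000 Ω
Lowest = 8240000 × (1 − 2/100) = 8075200 Ω.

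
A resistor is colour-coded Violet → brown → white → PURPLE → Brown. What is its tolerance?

±1%

The last band, brown, is the tolerance band.
Brown corresponds to ±1%.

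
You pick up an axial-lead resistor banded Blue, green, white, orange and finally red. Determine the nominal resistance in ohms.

Blue → 6 (first significant figure)
Green → 5 (second significant figure)
White → 9 (third significant figure)
Orange → ×10^3 multiplier
659 × 1000 = 659000 Ω

659000 Ω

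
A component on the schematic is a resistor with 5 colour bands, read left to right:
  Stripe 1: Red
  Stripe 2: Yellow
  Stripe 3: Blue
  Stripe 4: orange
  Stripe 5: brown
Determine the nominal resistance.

Red → 2 (first significant figure)
Yellow → 4 (second significant figure)
Blue → 6 (third significant figure)
Orange → ×10^3 multiplier
246 × 1000 = 246000 Ω

246000 Ω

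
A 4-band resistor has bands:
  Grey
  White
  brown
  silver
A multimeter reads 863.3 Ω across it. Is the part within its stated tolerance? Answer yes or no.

yes

Grey → 8 (first significant figure)
White → 9 (second significant figure)
Brown → ×10 multiplier
Silver → ±10% tolerance
89 × 10 = 890 Ω
Allowed range: 801 Ω to 979 Ω.
863.3 Ω lies inside that range.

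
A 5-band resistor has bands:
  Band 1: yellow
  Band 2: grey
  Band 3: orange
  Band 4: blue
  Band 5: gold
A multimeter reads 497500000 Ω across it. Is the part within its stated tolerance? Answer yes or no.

Yellow → 4 (first significant figure)
Grey → 8 (second significant figure)
Orange → 3 (third significant figure)
Blue → ×10^6 multiplier
Gold → ±5% tolerance
483 × 1000000 = 483000000 Ω
Allowed range: 458850000 Ω to 507150000 Ω.
497500000 Ω lies inside that range.

yes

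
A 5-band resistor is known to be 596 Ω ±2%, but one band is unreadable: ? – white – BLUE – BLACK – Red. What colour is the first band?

596 Ω = 596 × 10^0.
The first band gives digit 5 of the significand, and 5 is green.

green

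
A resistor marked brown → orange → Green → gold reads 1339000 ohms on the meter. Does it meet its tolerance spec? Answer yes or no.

Brown → 1 (first significant figure)
Orange → 3 (second significant figure)
Green → ×10^5 multiplier
Gold → ±5% tolerance
13 × 100000 = 1300000 Ω
Allowed range: 1235000 Ω to 1365000 Ω.
1339000 ohms lies inside that range.

yes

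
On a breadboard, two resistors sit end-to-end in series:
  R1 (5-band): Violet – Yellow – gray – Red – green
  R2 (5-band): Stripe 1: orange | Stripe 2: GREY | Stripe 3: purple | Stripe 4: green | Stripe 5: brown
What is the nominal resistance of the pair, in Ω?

R1: violet, yellow, grey → 748; red ×10^2 → 74800 Ω.
R2: orange, grey, violet → 387; green ×10^5 → 38700000 Ω.
Series: 74800 + 38700000 = 38774800 Ω.

38774800 Ω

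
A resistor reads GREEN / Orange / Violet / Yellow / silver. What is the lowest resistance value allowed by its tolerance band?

4833000 Ω

Green → 5 (first significant figure)
Orange → 3 (second significant figure)
Violet → 7 (third significant figure)
Yellow → ×10^4 multiplier
Silver → ±10% tolerance
537 × 10000 = 5370000 Ω
Lowest = 5370000 × (1 − 10/100) = 4833000 Ω.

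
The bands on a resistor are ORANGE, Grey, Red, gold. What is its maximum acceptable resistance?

3990 Ω

Orange → 3 (first significant figure)
Grey → 8 (second significant figure)
Red → ×10^2 multiplier
Gold → ±5% tolerance
38 × 100 = 3800 Ω
Maximum = 3800 × (1 + 5/100) = 3990 Ω.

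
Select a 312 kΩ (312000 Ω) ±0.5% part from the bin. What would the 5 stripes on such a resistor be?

312000 Ω = 312 × 10^3.
3 → orange
1 → brown
2 → red
Multiplier 10^3 → orange.
±0.5% tolerance → green.

orange, brown, red, orange, green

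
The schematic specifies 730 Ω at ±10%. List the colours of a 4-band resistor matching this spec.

violet, orange, brown, silver

730 Ω = 73 × 10^1.
7 → violet
3 → orange
Multiplier 10^1 → brown.
±10% tolerance → silver.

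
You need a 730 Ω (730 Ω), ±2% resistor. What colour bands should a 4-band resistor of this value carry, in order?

730 Ω = 73 × 10^1.
7 → violet
3 → orange
Multiplier 10^1 → brown.
±2% tolerance → red.

violet, orange, brown, red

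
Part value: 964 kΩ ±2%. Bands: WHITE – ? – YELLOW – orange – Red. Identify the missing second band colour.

blue

964000 Ω = 964 × 10^3.
The second band gives digit 6 of the significand, and 6 is blue.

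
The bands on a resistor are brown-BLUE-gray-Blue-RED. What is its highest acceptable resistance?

Brown → 1 (first significant figure)
Blue → 6 (second significant figure)
Grey → 8 (third significant figure)
Blue → ×10^6 multiplier
Red → ±2% tolerance
168 × 1000000 = 168000000 Ω
Highest = 168000000 × (1 + 2/100) = 171360000 Ω.

171360000 Ω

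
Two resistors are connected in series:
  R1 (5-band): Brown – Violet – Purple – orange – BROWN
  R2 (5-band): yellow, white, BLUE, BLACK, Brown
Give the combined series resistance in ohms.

177496 Ω

R1: brown, violet, violet → 177; orange ×10^3 → 177000 Ω.
R2: yellow, white, blue → 496; black ×1 → 496 Ω.
Series: 177000 + 496 = 177496 Ω.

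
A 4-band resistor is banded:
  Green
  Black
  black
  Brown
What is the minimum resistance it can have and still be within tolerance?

49.5 Ω

Green → 5 (first significant figure)
Black → 0 (second significant figure)
Black → ×1 multiplier
Brown → ±1% tolerance
50 × 1 = 50 Ω
Minimum = 50 × (1 − 1/100) = 49.5 Ω.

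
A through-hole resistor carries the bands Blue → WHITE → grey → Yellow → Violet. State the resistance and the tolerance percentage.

6980000 Ω ±0.1%

Blue → 6 (first significant figure)
White → 9 (second significant figure)
Grey → 8 (third significant figure)
Yellow → ×10^4 multiplier
Violet → ±0.1% tolerance
698 × 10000 = 6980000 Ω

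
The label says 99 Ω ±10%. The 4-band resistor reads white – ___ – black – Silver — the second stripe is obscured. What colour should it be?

white

99 Ω = 99 × 10^0.
The second band gives digit 9 of the significand, and 9 is white.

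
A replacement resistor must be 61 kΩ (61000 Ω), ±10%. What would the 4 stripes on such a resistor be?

blue, brown, orange, silver

61000 Ω = 61 × 10^3.
6 → blue
1 → brown
Multiplier 10^3 → orange.
±10% tolerance → silver.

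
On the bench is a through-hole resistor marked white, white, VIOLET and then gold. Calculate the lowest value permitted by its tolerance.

White → 9 (first significant figure)
White → 9 (second significant figure)
Violet → ×10^7 multiplier
Gold → ±5% tolerance
99 × 10000000 = 990000000 Ω
Lowest = 990000000 × (1 − 5/100) = 940500000 Ω.

940500000 Ω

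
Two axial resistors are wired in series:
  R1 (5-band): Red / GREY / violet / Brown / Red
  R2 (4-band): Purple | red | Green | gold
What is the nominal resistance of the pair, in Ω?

R1: red, grey, violet → 287; brown ×10 → 2870 Ω.
R2: violet, red → 72; green ×10^5 → 7200000 Ω.
Series: 2870 + 7200000 = 7202870 Ω.

7202870 Ω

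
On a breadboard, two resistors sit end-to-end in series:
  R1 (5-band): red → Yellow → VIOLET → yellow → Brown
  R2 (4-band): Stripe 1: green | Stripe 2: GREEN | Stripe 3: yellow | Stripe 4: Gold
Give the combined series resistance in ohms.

R1: red, yellow, violet → 247; yellow ×10^4 → 2470000 Ω.
R2: green, green → 55; yellow ×10^4 → 550000 Ω.
Series: 2470000 + 550000 = 3020000 Ω.

3020000 Ω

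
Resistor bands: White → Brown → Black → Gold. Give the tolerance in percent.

The last band, gold, is the tolerance band.
Gold corresponds to ±5%.

±5%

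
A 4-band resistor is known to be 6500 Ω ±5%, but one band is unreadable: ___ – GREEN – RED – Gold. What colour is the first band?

blue

6500 Ω = 65 × 10^2.
The first band gives digit 6 of the significand, and 6 is blue.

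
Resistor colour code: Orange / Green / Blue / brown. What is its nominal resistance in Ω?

35000000 Ω

Orange → 3 (first significant figure)
Green → 5 (second significant figure)
Blue → ×10^6 multiplier
35 × 1000000 = 35000000 Ω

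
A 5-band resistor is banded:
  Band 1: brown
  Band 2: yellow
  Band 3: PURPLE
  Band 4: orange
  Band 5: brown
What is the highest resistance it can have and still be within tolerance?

148470 Ω

Brown → 1 (first significant figure)
Yellow → 4 (second significant figure)
Violet → 7 (third significant figure)
Orange → ×10^3 multiplier
Brown → ±1% tolerance
147 × 1000 = 147000 Ω
Highest = 147000 × (1 + 1/100) = 148470 Ω.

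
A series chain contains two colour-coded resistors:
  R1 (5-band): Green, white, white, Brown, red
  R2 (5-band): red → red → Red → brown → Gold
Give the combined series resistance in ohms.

R1: green, white, white → 599; brown ×10 → 5990 Ω.
R2: red, red, red → 222; brown ×10 → 2220 Ω.
Series: 5990 + 2220 = 8210 Ω.

8210 Ω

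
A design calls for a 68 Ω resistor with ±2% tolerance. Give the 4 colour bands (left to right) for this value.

blue, grey, black, red

68 Ω = 68 × 10^0.
6 → blue
8 → grey
Multiplier 10^0 → black.
±2% tolerance → red.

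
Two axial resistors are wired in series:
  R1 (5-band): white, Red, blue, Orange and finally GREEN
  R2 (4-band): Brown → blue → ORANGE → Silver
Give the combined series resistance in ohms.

942000 Ω

R1: white, red, blue → 926; orange ×10^3 → 926000 Ω.
R2: brown, blue → 16; orange ×10^3 → 16000 Ω.
Series: 926000 + 16000 = 942000 Ω.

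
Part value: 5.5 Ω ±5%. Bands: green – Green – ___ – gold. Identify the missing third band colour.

gold

5.5 Ω = 55 × 10^-1.
The third band is the multiplier, 10^-1, which is gold.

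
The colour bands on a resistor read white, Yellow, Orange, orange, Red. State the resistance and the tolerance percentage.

943000 Ω ±2%

White → 9 (first significant figure)
Yellow → 4 (second significant figure)
Orange → 3 (third significant figure)
Orange → ×10^3 multiplier
Red → ±2% tolerance
943 × 1000 = 943000 Ω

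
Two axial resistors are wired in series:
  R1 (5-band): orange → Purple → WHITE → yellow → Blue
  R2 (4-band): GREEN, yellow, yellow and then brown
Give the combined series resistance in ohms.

R1: orange, violet, white → 379; yellow ×10^4 → 3790000 Ω.
R2: green, yellow → 54; yellow ×10^4 → 540000 Ω.
Series: 3790000 + 540000 = 4330000 Ω.

4330000 Ω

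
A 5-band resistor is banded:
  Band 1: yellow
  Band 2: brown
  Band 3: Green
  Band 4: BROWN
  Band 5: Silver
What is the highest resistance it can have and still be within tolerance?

4565 Ω

Yellow → 4 (first significant figure)
Brown → 1 (second significant figure)
Green → 5 (third significant figure)
Brown → ×10 multiplier
Silver → ±10% tolerance
415 × 10 = 4150 Ω
Highest = 4150 × (1 + 10/100) = 4565 Ω.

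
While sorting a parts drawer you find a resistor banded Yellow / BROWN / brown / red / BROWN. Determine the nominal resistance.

Yellow → 4 (first significant figure)
Brown → 1 (second significant figure)
Brown → 1 (third significant figure)
Red → ×10^2 multiplier
411 × 100 = 41100 Ω

41100 Ω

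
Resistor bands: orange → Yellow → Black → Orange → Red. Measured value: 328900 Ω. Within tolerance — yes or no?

no

Orange → 3 (first significant figure)
Yellow → 4 (second significant figure)
Black → 0 (third significant figure)
Orange → ×10^3 multiplier
Red → ±2% tolerance
340 × 1000 = 340000 Ω
Allowed range: 333200 Ω to 346800 Ω.
328900 Ω lies outside that range.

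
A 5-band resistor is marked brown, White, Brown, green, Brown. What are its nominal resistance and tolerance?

Brown → 1 (first significant figure)
White → 9 (second significant figure)
Brown → 1 (third significant figure)
Green → ×10^5 multiplier
Brown → ±1% tolerance
191 × 100000 = 19100000 Ω

19100000 Ω ±1%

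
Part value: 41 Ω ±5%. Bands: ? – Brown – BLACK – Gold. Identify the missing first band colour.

yellow

41 Ω = 41 × 10^0.
The first band gives digit 4 of the significand, and 4 is yellow.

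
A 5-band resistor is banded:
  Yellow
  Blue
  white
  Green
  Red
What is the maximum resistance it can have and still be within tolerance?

Yellow → 4 (first significant figure)
Blue → 6 (second significant figure)
White → 9 (third significant figure)
Green → ×10^5 multiplier
Red → ±2% tolerance
469 × 100000 = 46900000 Ω
Maximum = 46900000 × (1 + 2/100) = 47838000 Ω.

47838000 Ω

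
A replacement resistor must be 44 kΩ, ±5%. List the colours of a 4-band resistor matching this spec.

44000 Ω = 44 × 10^3.
4 → yellow
4 → yellow
Multiplier 10^3 → orange.
±5% tolerance → gold.

yellow, yellow, orange, gold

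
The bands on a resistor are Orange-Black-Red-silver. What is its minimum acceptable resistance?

Orange → 3 (first significant figure)
Black → 0 (second significant figure)
Red → ×10^2 multiplier
Silver → ±10% tolerance
30 × 100 = 3000 Ω
Minimum = 3000 × (1 − 10/100) = 2700 Ω.

2700 Ω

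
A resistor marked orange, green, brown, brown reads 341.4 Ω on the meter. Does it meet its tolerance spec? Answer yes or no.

no

Orange → 3 (first significant figure)
Green → 5 (second significant figure)
Brown → ×10 multiplier
Brown → ±1% tolerance
35 × 10 = 350 Ω
Allowed range: 346.5 Ω to 353.5 Ω.
341.4 Ω lies outside that range.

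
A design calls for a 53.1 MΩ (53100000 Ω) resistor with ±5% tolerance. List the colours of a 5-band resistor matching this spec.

green, orange, brown, green, gold

53100000 Ω = 531 × 10^5.
5 → green
3 → orange
1 → brown
Multiplier 10^5 → green.
±5% tolerance → gold.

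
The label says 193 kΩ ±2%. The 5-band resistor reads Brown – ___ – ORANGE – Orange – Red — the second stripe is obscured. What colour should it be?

193000 Ω = 193 × 10^3.
The second band gives digit 9 of the significand, and 9 is white.

white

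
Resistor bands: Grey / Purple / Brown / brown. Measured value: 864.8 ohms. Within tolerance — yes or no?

Grey → 8 (first significant figure)
Violet → 7 (second significant figure)
Brown → ×10 multiplier
Brown → ±1% tolerance
87 × 10 = 870 Ω
Allowed range: 861.3 Ω to 878.7 Ω.
864.8 ohms lies inside that range.

yes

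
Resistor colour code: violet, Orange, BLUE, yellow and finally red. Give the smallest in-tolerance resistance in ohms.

7212800 Ω

Violet → 7 (first significant figure)
Orange → 3 (second significant figure)
Blue → 6 (third significant figure)
Yellow → ×10^4 multiplier
Red → ±2% tolerance
736 × 10000 = 7360000 Ω
Smallest = 7360000 × (1 − 2/100) = 7212800 Ω.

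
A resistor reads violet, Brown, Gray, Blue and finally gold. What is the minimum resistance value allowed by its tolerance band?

Violet → 7 (first significant figure)
Brown → 1 (second significant figure)
Grey → 8 (third significant figure)
Blue → ×10^6 multiplier
Gold → ±5% tolerance
718 × 1000000 = 718000000 Ω
Minimum = 718000000 × (1 − 5/100) = 682100000 Ω.

682100000 Ω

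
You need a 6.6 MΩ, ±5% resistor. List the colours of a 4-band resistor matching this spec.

6600000 Ω = 66 × 10^5.
6 → blue
6 → blue
Multiplier 10^5 → green.
±5% tolerance → gold.

blue, blue, green, gold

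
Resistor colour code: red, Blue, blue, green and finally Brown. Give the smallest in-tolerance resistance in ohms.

26334000 Ω

Red → 2 (first significant figure)
Blue → 6 (second significant figure)
Blue → 6 (third significant figure)
Green → ×10^5 multiplier
Brown → ±1% tolerance
266 × 100000 = 26600000 Ω
Smallest = 26600000 × (1 − 1/100) = 26334000 Ω.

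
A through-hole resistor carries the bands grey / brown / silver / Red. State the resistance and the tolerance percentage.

0.81 Ω ±2%

Grey → 8 (first significant figure)
Brown → 1 (second significant figure)
Silver → ×0.01 multiplier
Red → ±2% tolerance
81 × 0.01 = 0.81 Ω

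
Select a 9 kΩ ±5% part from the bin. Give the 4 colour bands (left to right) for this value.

white, black, red, gold

9000 Ω = 90 × 10^2.
9 → white
0 → black
Multiplier 10^2 → red.
±5% tolerance → gold.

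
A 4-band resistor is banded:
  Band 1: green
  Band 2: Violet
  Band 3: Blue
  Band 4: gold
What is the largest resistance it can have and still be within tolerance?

Green → 5 (first significant figure)
Violet → 7 (second significant figure)
Blue → ×10^6 multiplier
Gold → ±5% tolerance
57 × 1000000 = 57000000 Ω
Largest = 57000000 × (1 + 5/100) = 59850000 Ω.

59850000 Ω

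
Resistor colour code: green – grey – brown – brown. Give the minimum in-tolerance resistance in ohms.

Green → 5 (first significant figure)
Grey → 8 (second significant figure)
Brown → ×10 multiplier
Brown → ±1% tolerance
58 × 10 = 580 Ω
Minimum = 580 × (1 − 1/100) = 574.2 Ω.

574.2 Ω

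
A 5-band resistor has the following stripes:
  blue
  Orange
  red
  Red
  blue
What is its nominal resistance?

63200 Ω

Blue → 6 (first significant figure)
Orange → 3 (second significant figure)
Red → 2 (third significant figure)
Red → ×10^2 multiplier
632 × 100 = 63200 Ω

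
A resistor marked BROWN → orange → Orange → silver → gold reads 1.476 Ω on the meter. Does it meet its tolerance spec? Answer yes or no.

Brown → 1 (first significant figure)
Orange → 3 (second significant figure)
Orange → 3 (third significant figure)
Silver → ×0.01 multiplier
Gold → ±5% tolerance
133 × 0.01 = 1.33 Ω
Allowed range: 1.2635 Ω to 1.3965 Ω.
1.476 Ω lies outside that range.

no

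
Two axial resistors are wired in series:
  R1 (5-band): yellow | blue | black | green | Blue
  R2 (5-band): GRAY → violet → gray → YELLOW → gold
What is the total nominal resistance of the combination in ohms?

54780000 Ω

R1: yellow, blue, black → 460; green ×10^5 → 46000000 Ω.
R2: grey, violet, grey → 878; yellow ×10^4 → 8780000 Ω.
Series: 46000000 + 8780000 = 54780000 Ω.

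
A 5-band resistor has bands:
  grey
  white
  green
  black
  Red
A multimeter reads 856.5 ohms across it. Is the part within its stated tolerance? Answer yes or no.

Grey → 8 (first significant figure)
White → 9 (second significant figure)
Green → 5 (third significant figure)
Black → ×1 multiplier
Red → ±2% tolerance
895 × 1 = 895 Ω
Allowed range: 877.1 Ω to 912.9 Ω.
856.5 ohms lies outside that range.

no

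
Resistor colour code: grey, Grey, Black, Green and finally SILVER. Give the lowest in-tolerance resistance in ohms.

Grey → 8 (first significant figure)
Grey → 8 (second significant figure)
Black → 0 (third significant figure)
Green → ×10^5 multiplier
Silver → ±10% tolerance
880 × 100000 = 88000000 Ω
Lowest = 88000000 × (1 − 10/100) = 79200000 Ω.

79200000 Ω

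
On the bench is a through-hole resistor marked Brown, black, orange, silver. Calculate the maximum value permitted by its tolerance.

Brown → 1 (first significant figure)
Black → 0 (second significant figure)
Orange → ×10^3 multiplier
Silver → ±10% tolerance
10 × 1000 = 10000 Ω
Maximum = 10000 × (1 + 10/100) = 11000 Ω.

11000 Ω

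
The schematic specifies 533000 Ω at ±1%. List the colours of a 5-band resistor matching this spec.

green, orange, orange, orange, brown

533000 Ω = 533 × 10^3.
5 → green
3 → orange
3 → orange
Multiplier 10^3 → orange.
±1% tolerance → brown.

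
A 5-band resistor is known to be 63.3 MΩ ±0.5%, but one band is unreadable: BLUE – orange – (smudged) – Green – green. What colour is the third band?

orange

63300000 Ω = 633 × 10^5.
The third band gives digit 3 of the significand, and 3 is orange.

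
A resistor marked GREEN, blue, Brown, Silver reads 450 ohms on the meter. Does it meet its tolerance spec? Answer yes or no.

no

Green → 5 (first significant figure)
Blue → 6 (second significant figure)
Brown → ×10 multiplier
Silver → ±10% tolerance
56 × 10 = 560 Ω
Allowed range: 504 Ω to 616 Ω.
450 ohms lies outside that range.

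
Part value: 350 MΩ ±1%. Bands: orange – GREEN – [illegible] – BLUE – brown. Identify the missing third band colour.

black

350000000 Ω = 350 × 10^6.
The third band gives digit 0 of the significand, and 0 is black.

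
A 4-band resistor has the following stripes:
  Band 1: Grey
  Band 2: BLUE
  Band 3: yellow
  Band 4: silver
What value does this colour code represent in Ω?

Grey → 8 (first significant figure)
Blue → 6 (second significant figure)
Yellow → ×10^4 multiplier
86 × 10000 = 860000 Ω

860000 Ω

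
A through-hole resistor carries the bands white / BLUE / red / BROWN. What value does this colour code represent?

9600 Ω

White → 9 (first significant figure)
Blue → 6 (second significant figure)
Red → ×10^2 multiplier
96 × 100 = 9600 Ω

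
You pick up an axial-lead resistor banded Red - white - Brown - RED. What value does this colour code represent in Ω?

Red → 2 (first significant figure)
White → 9 (second significant figure)
Brown → ×10 multiplier
29 × 10 = 290 Ω

290 Ω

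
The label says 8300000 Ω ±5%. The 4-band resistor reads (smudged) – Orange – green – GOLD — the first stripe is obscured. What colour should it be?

grey

8300000 Ω = 83 × 10^5.
The first band gives digit 8 of the significand, and 8 is grey.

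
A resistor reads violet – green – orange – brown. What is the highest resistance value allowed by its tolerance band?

Violet → 7 (first significant figure)
Green → 5 (second significant figure)
Orange → ×10^3 multiplier
Brown → ±1% tolerance
75 × 1000 = 75000 Ω
Highest = 75000 × (1 + 1/100) = 75750 Ω.

75750 Ω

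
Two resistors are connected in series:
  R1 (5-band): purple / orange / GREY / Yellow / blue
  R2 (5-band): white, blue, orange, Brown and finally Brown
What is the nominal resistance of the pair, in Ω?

7389630 Ω

R1: violet, orange, grey → 738; yellow ×10^4 → 7380000 Ω.
R2: white, blue, orange → 963; brown ×10 → 9630 Ω.
Series: 7380000 + 9630 = 7389630 Ω.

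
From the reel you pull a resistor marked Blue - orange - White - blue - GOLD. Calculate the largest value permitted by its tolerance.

670950000 Ω

Blue → 6 (first significant figure)
Orange → 3 (second significant figure)
White → 9 (third significant figure)
Blue → ×10^6 multiplier
Gold → ±5% tolerance
639 × 1000000 = 639000000 Ω
Largest = 639000000 × (1 + 5/100) = 670950000 Ω.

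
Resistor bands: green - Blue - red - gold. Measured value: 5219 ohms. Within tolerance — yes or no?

no

Green → 5 (first significant figure)
Blue → 6 (second significant figure)
Red → ×10^2 multiplier
Gold → ±5% tolerance
56 × 100 = 5600 Ω
Allowed range: 5320 Ω to 5880 Ω.
5219 ohms lies outside that range.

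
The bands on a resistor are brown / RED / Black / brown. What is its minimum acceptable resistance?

Brown → 1 (first significant figure)
Red → 2 (second significant figure)
Black → ×1 multiplier
Brown → ±1% tolerance
12 × 1 = 12 Ω
Minimum = 12 × (1 − 1/100) = 11.88 Ω.

11.88 Ω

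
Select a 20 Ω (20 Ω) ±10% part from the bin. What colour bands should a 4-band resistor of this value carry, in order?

red, black, black, silver

20 Ω = 20 × 10^0.
2 → red
0 → black
Multiplier 10^0 → black.
±10% tolerance → silver.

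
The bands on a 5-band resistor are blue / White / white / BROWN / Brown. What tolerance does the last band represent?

±1%

The last band, brown, is the tolerance band.
Brown corresponds to ±1%.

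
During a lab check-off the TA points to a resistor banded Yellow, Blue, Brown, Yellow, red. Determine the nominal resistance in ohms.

Yellow → 4 (first significant figure)
Blue → 6 (second significant figure)
Brown → 1 (third significant figure)
Yellow → ×10^4 multiplier
461 × 10000 = 4610000 Ω

4610000 Ω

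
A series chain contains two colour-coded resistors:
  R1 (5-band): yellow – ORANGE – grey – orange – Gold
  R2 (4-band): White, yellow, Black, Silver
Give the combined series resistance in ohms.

R1: yellow, orange, grey → 438; orange ×10^3 → 438000 Ω.
R2: white, yellow → 94; black ×1 → 94 Ω.
Series: 438000 + 94 = 438094 Ω.

438094 Ω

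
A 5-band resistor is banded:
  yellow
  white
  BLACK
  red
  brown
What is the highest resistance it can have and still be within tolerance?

Yellow → 4 (first significant figure)
White → 9 (second significant figure)
Black → 0 (third significant figure)
Red → ×10^2 multiplier
Brown → ±1% tolerance
490 × 100 = 49000 Ω
Highest = 49000 × (1 + 1/100) = 49490 Ω.

49490 Ω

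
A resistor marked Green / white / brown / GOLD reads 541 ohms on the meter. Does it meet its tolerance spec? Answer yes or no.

Green → 5 (first significant figure)
White → 9 (second significant figure)
Brown → ×10 multiplier
Gold → ±5% tolerance
59 × 10 = 590 Ω
Allowed range: 560.5 Ω to 619.5 Ω.
541 ohms lies outside that range.

no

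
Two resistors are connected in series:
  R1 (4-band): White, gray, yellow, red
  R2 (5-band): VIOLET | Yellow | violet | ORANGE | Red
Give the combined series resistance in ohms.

1727000 Ω

R1: white, grey → 98; yellow ×10^4 → 980000 Ω.
R2: violet, yellow, violet → 747; orange ×10^3 → 747000 Ω.
Series: 980000 + 747000 = 1727000 Ω.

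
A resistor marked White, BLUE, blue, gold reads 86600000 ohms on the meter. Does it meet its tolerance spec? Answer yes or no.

White → 9 (first significant figure)
Blue → 6 (second significant figure)
Blue → ×10^6 multiplier
Gold → ±5% tolerance
96 × 1000000 = 96000000 Ω
Allowed range: 91200000 Ω to 100800000 Ω.
86600000 ohms lies outside that range.

no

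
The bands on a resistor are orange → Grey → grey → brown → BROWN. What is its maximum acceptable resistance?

3918.8 Ω

Orange → 3 (first significant figure)
Grey → 8 (second significant figure)
Grey → 8 (third significant figure)
Brown → ×10 multiplier
Brown → ±1% tolerance
388 × 10 = 3880 Ω
Maximum = 3880 × (1 + 1/100) = 3918.8 Ω.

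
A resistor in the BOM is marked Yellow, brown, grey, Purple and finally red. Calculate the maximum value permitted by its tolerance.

4263600000 Ω

Yellow → 4 (first significant figure)
Brown → 1 (second significant figure)
Grey → 8 (third significant figure)
Violet → ×10^7 multiplier
Red → ±2% tolerance
418 × 10000000 = 4180000000 Ω
Maximum = 4180000000 × (1 + 2/100) = 4263600000 Ω.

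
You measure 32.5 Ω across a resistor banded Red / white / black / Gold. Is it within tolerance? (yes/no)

no

Red → 2 (first significant figure)
White → 9 (second significant figure)
Black → ×1 multiplier
Gold → ±5% tolerance
29 × 1 = 29 Ω
Allowed range: 27.55 Ω to 30.45 Ω.
32.5 Ω lies outside that range.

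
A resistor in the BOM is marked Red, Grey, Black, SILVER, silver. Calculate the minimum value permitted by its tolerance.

Red → 2 (first significant figure)
Grey → 8 (second significant figure)
Black → 0 (third significant figure)
Silver → ×0.01 multiplier
Silver → ±10% tolerance
280 × 0.01 = 2.8 Ω
Minimum = 2.8 × (1 − 10/100) = 2.52 Ω.

2.52 Ω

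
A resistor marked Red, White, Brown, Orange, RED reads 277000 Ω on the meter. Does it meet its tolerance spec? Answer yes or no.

Red → 2 (first significant figure)
White → 9 (second significant figure)
Brown → 1 (third significant figure)
Orange → ×10^3 multiplier
Red → ±2% tolerance
291 × 1000 = 291000 Ω
Allowed range: 285180 Ω to 296820 Ω.
277000 Ω lies outside that range.

no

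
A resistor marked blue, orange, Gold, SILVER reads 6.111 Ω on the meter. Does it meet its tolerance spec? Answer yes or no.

Blue → 6 (first significant figure)
Orange → 3 (second significant figure)
Gold → ×0.1 multiplier
Silver → ±10% tolerance
63 × 0.1 = 6.3 Ω
Allowed range: 5.67 Ω to 6.93 Ω.
6.111 Ω lies inside that range.

yes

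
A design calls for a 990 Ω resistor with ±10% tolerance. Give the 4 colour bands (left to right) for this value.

white, white, brown, silver

990 Ω = 99 × 10^1.
9 → white
9 → white
Multiplier 10^1 → brown.
±10% tolerance → silver.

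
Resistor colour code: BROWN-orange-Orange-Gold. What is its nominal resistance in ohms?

13000 Ω

Brown → 1 (first significant figure)
Orange → 3 (second significant figure)
Orange → ×10^3 multiplier
13 × 1000 = 13000 Ω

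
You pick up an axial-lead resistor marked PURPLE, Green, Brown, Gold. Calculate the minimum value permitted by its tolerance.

712.5 Ω

Violet → 7 (first significant figure)
Green → 5 (second significant figure)
Brown → ×10 multiplier
Gold → ±5% tolerance
75 × 10 = 750 Ω
Minimum = 750 × (1 − 5/100) = 712.5 Ω.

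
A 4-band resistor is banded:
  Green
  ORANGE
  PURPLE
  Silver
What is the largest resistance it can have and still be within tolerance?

583000000 Ω

Green → 5 (first significant figure)
Orange → 3 (second significant figure)
Violet → ×10^7 multiplier
Silver → ±10% tolerance
53 × 10000000 = 530000000 Ω
Largest = 530000000 × (1 + 10/100) = 583000000 Ω.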